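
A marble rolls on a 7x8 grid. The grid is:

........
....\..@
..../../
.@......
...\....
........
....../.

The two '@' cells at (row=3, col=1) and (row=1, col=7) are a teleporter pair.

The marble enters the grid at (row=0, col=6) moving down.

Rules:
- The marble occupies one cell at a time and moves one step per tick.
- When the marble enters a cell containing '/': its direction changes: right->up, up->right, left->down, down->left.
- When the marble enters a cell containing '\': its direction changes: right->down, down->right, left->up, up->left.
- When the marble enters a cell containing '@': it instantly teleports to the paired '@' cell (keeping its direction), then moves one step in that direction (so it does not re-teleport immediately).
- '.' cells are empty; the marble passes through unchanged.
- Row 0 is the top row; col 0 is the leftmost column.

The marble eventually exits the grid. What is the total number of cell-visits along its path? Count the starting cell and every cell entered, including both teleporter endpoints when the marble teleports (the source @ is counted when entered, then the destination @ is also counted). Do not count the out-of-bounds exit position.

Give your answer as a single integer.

Answer: 13

Derivation:
Step 1: enter (0,6), '.' pass, move down to (1,6)
Step 2: enter (1,6), '.' pass, move down to (2,6)
Step 3: enter (2,6), '.' pass, move down to (3,6)
Step 4: enter (3,6), '.' pass, move down to (4,6)
Step 5: enter (4,6), '.' pass, move down to (5,6)
Step 6: enter (5,6), '.' pass, move down to (6,6)
Step 7: enter (6,6), '/' deflects down->left, move left to (6,5)
Step 8: enter (6,5), '.' pass, move left to (6,4)
Step 9: enter (6,4), '.' pass, move left to (6,3)
Step 10: enter (6,3), '.' pass, move left to (6,2)
Step 11: enter (6,2), '.' pass, move left to (6,1)
Step 12: enter (6,1), '.' pass, move left to (6,0)
Step 13: enter (6,0), '.' pass, move left to (6,-1)
Step 14: at (6,-1) — EXIT via left edge, pos 6
Path length (cell visits): 13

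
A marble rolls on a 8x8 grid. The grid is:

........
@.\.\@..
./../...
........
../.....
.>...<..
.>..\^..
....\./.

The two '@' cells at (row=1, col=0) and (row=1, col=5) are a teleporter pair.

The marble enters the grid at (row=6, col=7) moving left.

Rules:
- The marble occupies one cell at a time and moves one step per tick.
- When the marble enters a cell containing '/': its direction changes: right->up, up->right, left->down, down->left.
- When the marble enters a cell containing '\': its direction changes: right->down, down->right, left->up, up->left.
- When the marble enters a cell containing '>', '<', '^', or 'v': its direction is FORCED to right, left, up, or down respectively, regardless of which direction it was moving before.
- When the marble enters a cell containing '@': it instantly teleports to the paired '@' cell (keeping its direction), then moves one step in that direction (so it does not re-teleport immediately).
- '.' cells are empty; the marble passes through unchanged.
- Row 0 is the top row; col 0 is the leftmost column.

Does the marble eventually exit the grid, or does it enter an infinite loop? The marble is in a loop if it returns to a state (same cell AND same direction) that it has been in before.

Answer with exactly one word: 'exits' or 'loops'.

Step 1: enter (6,7), '.' pass, move left to (6,6)
Step 2: enter (6,6), '.' pass, move left to (6,5)
Step 3: enter (6,5), '^' forces left->up, move up to (5,5)
Step 4: enter (5,5), '<' forces up->left, move left to (5,4)
Step 5: enter (5,4), '.' pass, move left to (5,3)
Step 6: enter (5,3), '.' pass, move left to (5,2)
Step 7: enter (5,2), '.' pass, move left to (5,1)
Step 8: enter (5,1), '>' forces left->right, move right to (5,2)
Step 9: enter (5,2), '.' pass, move right to (5,3)
Step 10: enter (5,3), '.' pass, move right to (5,4)
Step 11: enter (5,4), '.' pass, move right to (5,5)
Step 12: enter (5,5), '<' forces right->left, move left to (5,4)
Step 13: at (5,4) dir=left — LOOP DETECTED (seen before)

Answer: loops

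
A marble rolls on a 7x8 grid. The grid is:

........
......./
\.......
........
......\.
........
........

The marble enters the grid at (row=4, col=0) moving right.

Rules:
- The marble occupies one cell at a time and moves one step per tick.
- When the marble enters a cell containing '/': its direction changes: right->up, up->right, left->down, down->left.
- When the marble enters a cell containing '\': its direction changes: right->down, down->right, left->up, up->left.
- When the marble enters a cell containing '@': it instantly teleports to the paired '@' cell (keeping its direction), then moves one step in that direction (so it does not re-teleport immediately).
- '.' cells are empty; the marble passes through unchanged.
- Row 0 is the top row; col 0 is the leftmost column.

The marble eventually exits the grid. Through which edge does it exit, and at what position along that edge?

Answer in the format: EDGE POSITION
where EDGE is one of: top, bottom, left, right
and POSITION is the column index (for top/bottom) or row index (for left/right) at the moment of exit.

Step 1: enter (4,0), '.' pass, move right to (4,1)
Step 2: enter (4,1), '.' pass, move right to (4,2)
Step 3: enter (4,2), '.' pass, move right to (4,3)
Step 4: enter (4,3), '.' pass, move right to (4,4)
Step 5: enter (4,4), '.' pass, move right to (4,5)
Step 6: enter (4,5), '.' pass, move right to (4,6)
Step 7: enter (4,6), '\' deflects right->down, move down to (5,6)
Step 8: enter (5,6), '.' pass, move down to (6,6)
Step 9: enter (6,6), '.' pass, move down to (7,6)
Step 10: at (7,6) — EXIT via bottom edge, pos 6

Answer: bottom 6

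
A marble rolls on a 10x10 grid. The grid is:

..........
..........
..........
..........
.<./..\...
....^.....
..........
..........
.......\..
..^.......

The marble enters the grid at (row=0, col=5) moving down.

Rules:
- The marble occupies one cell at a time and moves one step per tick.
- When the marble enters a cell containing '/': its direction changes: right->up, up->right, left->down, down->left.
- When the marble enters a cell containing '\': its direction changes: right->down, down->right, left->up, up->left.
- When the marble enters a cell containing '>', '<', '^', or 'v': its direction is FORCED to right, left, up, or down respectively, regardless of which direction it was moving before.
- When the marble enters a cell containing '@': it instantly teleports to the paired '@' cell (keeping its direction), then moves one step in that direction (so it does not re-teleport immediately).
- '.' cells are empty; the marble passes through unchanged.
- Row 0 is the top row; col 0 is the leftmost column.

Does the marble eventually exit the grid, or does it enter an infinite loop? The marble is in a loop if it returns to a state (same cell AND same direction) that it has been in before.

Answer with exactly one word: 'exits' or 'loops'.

Step 1: enter (0,5), '.' pass, move down to (1,5)
Step 2: enter (1,5), '.' pass, move down to (2,5)
Step 3: enter (2,5), '.' pass, move down to (3,5)
Step 4: enter (3,5), '.' pass, move down to (4,5)
Step 5: enter (4,5), '.' pass, move down to (5,5)
Step 6: enter (5,5), '.' pass, move down to (6,5)
Step 7: enter (6,5), '.' pass, move down to (7,5)
Step 8: enter (7,5), '.' pass, move down to (8,5)
Step 9: enter (8,5), '.' pass, move down to (9,5)
Step 10: enter (9,5), '.' pass, move down to (10,5)
Step 11: at (10,5) — EXIT via bottom edge, pos 5

Answer: exits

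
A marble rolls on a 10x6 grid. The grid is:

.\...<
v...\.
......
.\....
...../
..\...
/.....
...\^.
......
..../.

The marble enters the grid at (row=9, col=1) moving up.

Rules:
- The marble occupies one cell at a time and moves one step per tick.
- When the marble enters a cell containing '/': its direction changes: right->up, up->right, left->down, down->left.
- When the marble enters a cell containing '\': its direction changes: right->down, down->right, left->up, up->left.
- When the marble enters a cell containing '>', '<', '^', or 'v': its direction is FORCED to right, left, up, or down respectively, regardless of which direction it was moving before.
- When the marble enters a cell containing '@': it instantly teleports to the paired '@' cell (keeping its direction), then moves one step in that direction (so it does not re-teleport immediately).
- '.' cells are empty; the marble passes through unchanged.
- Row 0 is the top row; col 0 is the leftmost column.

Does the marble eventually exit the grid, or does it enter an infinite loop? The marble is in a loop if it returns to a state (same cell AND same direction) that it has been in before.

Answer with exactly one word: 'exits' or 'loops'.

Step 1: enter (9,1), '.' pass, move up to (8,1)
Step 2: enter (8,1), '.' pass, move up to (7,1)
Step 3: enter (7,1), '.' pass, move up to (6,1)
Step 4: enter (6,1), '.' pass, move up to (5,1)
Step 5: enter (5,1), '.' pass, move up to (4,1)
Step 6: enter (4,1), '.' pass, move up to (3,1)
Step 7: enter (3,1), '\' deflects up->left, move left to (3,0)
Step 8: enter (3,0), '.' pass, move left to (3,-1)
Step 9: at (3,-1) — EXIT via left edge, pos 3

Answer: exits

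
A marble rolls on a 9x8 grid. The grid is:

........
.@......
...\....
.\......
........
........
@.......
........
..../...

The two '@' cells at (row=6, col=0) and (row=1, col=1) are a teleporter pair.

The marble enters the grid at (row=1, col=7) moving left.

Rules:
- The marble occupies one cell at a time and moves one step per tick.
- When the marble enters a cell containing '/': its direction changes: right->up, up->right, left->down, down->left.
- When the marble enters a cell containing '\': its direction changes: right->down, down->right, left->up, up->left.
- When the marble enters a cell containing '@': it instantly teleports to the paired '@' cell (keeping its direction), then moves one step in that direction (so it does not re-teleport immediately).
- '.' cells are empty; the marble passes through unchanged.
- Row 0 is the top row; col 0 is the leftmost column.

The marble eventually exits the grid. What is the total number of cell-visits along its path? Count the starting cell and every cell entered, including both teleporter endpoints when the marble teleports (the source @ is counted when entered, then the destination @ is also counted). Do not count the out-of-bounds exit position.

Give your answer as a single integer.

Answer: 8

Derivation:
Step 1: enter (1,7), '.' pass, move left to (1,6)
Step 2: enter (1,6), '.' pass, move left to (1,5)
Step 3: enter (1,5), '.' pass, move left to (1,4)
Step 4: enter (1,4), '.' pass, move left to (1,3)
Step 5: enter (1,3), '.' pass, move left to (1,2)
Step 6: enter (1,2), '.' pass, move left to (1,1)
Step 7: enter (1,1), '@' teleport (1,1)->(6,0), also enter (6,0), move left to (6,-1)
Step 8: at (6,-1) — EXIT via left edge, pos 6
Path length (cell visits): 8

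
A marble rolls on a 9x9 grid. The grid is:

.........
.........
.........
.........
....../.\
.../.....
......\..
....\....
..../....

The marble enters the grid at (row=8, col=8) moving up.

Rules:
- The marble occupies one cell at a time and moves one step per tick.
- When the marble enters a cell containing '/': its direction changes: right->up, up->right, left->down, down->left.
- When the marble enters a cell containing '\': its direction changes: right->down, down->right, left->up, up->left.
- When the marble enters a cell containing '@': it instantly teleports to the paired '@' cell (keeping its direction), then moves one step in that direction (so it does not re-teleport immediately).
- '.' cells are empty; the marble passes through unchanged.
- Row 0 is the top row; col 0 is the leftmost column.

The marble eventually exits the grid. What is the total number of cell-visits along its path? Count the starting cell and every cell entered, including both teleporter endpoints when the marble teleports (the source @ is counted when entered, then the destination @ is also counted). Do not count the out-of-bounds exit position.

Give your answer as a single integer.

Answer: 11

Derivation:
Step 1: enter (8,8), '.' pass, move up to (7,8)
Step 2: enter (7,8), '.' pass, move up to (6,8)
Step 3: enter (6,8), '.' pass, move up to (5,8)
Step 4: enter (5,8), '.' pass, move up to (4,8)
Step 5: enter (4,8), '\' deflects up->left, move left to (4,7)
Step 6: enter (4,7), '.' pass, move left to (4,6)
Step 7: enter (4,6), '/' deflects left->down, move down to (5,6)
Step 8: enter (5,6), '.' pass, move down to (6,6)
Step 9: enter (6,6), '\' deflects down->right, move right to (6,7)
Step 10: enter (6,7), '.' pass, move right to (6,8)
Step 11: enter (6,8), '.' pass, move right to (6,9)
Step 12: at (6,9) — EXIT via right edge, pos 6
Path length (cell visits): 11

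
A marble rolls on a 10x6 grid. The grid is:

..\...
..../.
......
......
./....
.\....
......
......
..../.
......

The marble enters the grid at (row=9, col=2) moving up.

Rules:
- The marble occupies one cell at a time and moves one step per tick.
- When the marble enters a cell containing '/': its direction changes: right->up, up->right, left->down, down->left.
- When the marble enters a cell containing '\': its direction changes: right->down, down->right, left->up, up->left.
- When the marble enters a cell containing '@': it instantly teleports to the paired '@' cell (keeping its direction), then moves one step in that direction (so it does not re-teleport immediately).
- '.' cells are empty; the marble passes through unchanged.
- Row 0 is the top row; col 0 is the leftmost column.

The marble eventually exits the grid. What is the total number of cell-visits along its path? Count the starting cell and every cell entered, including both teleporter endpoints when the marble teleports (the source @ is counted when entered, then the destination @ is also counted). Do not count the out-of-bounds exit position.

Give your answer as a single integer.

Answer: 12

Derivation:
Step 1: enter (9,2), '.' pass, move up to (8,2)
Step 2: enter (8,2), '.' pass, move up to (7,2)
Step 3: enter (7,2), '.' pass, move up to (6,2)
Step 4: enter (6,2), '.' pass, move up to (5,2)
Step 5: enter (5,2), '.' pass, move up to (4,2)
Step 6: enter (4,2), '.' pass, move up to (3,2)
Step 7: enter (3,2), '.' pass, move up to (2,2)
Step 8: enter (2,2), '.' pass, move up to (1,2)
Step 9: enter (1,2), '.' pass, move up to (0,2)
Step 10: enter (0,2), '\' deflects up->left, move left to (0,1)
Step 11: enter (0,1), '.' pass, move left to (0,0)
Step 12: enter (0,0), '.' pass, move left to (0,-1)
Step 13: at (0,-1) — EXIT via left edge, pos 0
Path length (cell visits): 12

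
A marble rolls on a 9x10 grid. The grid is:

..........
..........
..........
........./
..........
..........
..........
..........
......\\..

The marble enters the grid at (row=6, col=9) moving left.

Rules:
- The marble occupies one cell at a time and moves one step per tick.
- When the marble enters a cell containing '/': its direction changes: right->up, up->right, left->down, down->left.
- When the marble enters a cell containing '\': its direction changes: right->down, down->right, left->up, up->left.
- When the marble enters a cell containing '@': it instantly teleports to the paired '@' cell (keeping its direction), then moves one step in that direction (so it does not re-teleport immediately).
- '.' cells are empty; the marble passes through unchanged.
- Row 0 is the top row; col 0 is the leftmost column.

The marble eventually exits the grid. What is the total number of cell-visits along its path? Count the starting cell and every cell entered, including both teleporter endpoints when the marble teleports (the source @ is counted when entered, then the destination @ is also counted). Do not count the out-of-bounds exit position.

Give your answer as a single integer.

Answer: 10

Derivation:
Step 1: enter (6,9), '.' pass, move left to (6,8)
Step 2: enter (6,8), '.' pass, move left to (6,7)
Step 3: enter (6,7), '.' pass, move left to (6,6)
Step 4: enter (6,6), '.' pass, move left to (6,5)
Step 5: enter (6,5), '.' pass, move left to (6,4)
Step 6: enter (6,4), '.' pass, move left to (6,3)
Step 7: enter (6,3), '.' pass, move left to (6,2)
Step 8: enter (6,2), '.' pass, move left to (6,1)
Step 9: enter (6,1), '.' pass, move left to (6,0)
Step 10: enter (6,0), '.' pass, move left to (6,-1)
Step 11: at (6,-1) — EXIT via left edge, pos 6
Path length (cell visits): 10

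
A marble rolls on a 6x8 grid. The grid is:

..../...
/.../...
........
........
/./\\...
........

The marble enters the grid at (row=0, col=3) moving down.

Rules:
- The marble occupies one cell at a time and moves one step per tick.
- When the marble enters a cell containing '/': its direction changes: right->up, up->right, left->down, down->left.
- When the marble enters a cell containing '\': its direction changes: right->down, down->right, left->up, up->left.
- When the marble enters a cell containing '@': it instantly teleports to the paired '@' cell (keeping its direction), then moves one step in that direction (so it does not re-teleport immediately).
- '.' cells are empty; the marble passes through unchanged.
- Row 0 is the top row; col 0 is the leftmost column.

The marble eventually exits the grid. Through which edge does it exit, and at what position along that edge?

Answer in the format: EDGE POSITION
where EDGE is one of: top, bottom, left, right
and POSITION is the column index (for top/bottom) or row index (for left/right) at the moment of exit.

Step 1: enter (0,3), '.' pass, move down to (1,3)
Step 2: enter (1,3), '.' pass, move down to (2,3)
Step 3: enter (2,3), '.' pass, move down to (3,3)
Step 4: enter (3,3), '.' pass, move down to (4,3)
Step 5: enter (4,3), '\' deflects down->right, move right to (4,4)
Step 6: enter (4,4), '\' deflects right->down, move down to (5,4)
Step 7: enter (5,4), '.' pass, move down to (6,4)
Step 8: at (6,4) — EXIT via bottom edge, pos 4

Answer: bottom 4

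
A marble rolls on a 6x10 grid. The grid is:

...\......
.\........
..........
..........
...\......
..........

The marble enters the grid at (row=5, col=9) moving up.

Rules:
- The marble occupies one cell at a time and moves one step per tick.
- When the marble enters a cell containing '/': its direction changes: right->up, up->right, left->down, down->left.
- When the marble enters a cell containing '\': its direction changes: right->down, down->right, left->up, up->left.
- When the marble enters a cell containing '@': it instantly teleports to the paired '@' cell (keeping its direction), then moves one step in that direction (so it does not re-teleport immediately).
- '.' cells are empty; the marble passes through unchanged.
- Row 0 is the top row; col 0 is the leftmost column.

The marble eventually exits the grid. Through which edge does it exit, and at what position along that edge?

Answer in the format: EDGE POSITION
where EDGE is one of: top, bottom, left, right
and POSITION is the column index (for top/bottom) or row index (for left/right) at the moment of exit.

Step 1: enter (5,9), '.' pass, move up to (4,9)
Step 2: enter (4,9), '.' pass, move up to (3,9)
Step 3: enter (3,9), '.' pass, move up to (2,9)
Step 4: enter (2,9), '.' pass, move up to (1,9)
Step 5: enter (1,9), '.' pass, move up to (0,9)
Step 6: enter (0,9), '.' pass, move up to (-1,9)
Step 7: at (-1,9) — EXIT via top edge, pos 9

Answer: top 9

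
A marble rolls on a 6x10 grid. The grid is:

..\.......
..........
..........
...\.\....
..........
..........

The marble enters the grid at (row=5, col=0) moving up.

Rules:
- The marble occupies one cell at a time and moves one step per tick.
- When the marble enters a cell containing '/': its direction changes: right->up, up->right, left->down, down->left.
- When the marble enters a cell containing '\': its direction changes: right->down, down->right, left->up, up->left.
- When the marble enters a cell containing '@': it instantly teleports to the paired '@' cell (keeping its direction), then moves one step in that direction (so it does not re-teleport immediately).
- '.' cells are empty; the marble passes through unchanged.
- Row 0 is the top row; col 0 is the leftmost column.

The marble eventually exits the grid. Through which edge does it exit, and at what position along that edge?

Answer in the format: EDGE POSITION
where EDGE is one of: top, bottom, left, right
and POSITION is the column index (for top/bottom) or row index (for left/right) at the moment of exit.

Step 1: enter (5,0), '.' pass, move up to (4,0)
Step 2: enter (4,0), '.' pass, move up to (3,0)
Step 3: enter (3,0), '.' pass, move up to (2,0)
Step 4: enter (2,0), '.' pass, move up to (1,0)
Step 5: enter (1,0), '.' pass, move up to (0,0)
Step 6: enter (0,0), '.' pass, move up to (-1,0)
Step 7: at (-1,0) — EXIT via top edge, pos 0

Answer: top 0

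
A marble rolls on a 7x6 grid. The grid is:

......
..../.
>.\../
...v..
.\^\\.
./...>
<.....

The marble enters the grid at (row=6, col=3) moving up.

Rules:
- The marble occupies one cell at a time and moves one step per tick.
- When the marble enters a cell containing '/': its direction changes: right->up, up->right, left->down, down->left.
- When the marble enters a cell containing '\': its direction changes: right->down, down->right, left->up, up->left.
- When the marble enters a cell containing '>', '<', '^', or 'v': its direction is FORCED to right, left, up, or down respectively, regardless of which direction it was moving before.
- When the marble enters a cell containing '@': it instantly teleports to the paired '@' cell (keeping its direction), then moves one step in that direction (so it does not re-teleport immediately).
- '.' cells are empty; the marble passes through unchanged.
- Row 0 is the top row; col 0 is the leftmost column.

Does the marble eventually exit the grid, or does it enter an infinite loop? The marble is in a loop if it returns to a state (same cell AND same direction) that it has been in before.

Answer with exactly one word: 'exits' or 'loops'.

Step 1: enter (6,3), '.' pass, move up to (5,3)
Step 2: enter (5,3), '.' pass, move up to (4,3)
Step 3: enter (4,3), '\' deflects up->left, move left to (4,2)
Step 4: enter (4,2), '^' forces left->up, move up to (3,2)
Step 5: enter (3,2), '.' pass, move up to (2,2)
Step 6: enter (2,2), '\' deflects up->left, move left to (2,1)
Step 7: enter (2,1), '.' pass, move left to (2,0)
Step 8: enter (2,0), '>' forces left->right, move right to (2,1)
Step 9: enter (2,1), '.' pass, move right to (2,2)
Step 10: enter (2,2), '\' deflects right->down, move down to (3,2)
Step 11: enter (3,2), '.' pass, move down to (4,2)
Step 12: enter (4,2), '^' forces down->up, move up to (3,2)
Step 13: at (3,2) dir=up — LOOP DETECTED (seen before)

Answer: loops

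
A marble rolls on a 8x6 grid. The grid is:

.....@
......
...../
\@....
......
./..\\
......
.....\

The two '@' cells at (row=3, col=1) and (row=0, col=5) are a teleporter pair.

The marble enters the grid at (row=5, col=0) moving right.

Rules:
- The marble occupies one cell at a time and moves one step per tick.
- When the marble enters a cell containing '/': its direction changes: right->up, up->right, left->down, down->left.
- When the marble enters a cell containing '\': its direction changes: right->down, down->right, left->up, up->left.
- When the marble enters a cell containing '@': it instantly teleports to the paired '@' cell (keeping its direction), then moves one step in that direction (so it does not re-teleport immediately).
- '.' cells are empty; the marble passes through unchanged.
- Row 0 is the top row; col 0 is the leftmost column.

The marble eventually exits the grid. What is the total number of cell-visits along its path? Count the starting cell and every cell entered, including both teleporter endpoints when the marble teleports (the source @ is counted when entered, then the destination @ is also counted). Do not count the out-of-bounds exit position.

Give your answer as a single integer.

Step 1: enter (5,0), '.' pass, move right to (5,1)
Step 2: enter (5,1), '/' deflects right->up, move up to (4,1)
Step 3: enter (4,1), '.' pass, move up to (3,1)
Step 4: enter (3,1), '@' teleport (3,1)->(0,5), also enter (0,5), move up to (-1,5)
Step 5: at (-1,5) — EXIT via top edge, pos 5
Path length (cell visits): 5

Answer: 5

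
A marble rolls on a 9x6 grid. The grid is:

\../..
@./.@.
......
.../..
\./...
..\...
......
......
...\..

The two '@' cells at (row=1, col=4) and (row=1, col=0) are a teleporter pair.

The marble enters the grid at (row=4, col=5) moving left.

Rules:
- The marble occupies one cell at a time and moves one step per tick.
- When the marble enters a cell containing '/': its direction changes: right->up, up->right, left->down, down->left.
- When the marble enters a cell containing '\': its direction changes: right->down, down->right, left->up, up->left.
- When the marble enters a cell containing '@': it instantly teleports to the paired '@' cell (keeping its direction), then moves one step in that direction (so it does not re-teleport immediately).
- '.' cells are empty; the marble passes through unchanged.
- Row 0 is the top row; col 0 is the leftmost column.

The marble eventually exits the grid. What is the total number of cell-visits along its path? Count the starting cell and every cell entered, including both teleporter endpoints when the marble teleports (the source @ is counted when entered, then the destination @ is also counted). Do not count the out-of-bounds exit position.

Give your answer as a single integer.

Answer: 8

Derivation:
Step 1: enter (4,5), '.' pass, move left to (4,4)
Step 2: enter (4,4), '.' pass, move left to (4,3)
Step 3: enter (4,3), '.' pass, move left to (4,2)
Step 4: enter (4,2), '/' deflects left->down, move down to (5,2)
Step 5: enter (5,2), '\' deflects down->right, move right to (5,3)
Step 6: enter (5,3), '.' pass, move right to (5,4)
Step 7: enter (5,4), '.' pass, move right to (5,5)
Step 8: enter (5,5), '.' pass, move right to (5,6)
Step 9: at (5,6) — EXIT via right edge, pos 5
Path length (cell visits): 8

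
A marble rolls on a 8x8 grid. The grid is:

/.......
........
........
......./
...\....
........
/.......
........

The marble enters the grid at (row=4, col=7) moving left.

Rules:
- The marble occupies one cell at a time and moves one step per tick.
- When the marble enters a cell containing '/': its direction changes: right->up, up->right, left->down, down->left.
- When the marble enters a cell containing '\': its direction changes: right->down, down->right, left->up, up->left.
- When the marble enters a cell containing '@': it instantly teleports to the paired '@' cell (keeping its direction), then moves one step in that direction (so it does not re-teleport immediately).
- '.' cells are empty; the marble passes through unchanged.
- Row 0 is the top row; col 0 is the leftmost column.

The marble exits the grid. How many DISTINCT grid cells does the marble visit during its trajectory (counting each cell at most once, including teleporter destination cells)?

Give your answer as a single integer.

Step 1: enter (4,7), '.' pass, move left to (4,6)
Step 2: enter (4,6), '.' pass, move left to (4,5)
Step 3: enter (4,5), '.' pass, move left to (4,4)
Step 4: enter (4,4), '.' pass, move left to (4,3)
Step 5: enter (4,3), '\' deflects left->up, move up to (3,3)
Step 6: enter (3,3), '.' pass, move up to (2,3)
Step 7: enter (2,3), '.' pass, move up to (1,3)
Step 8: enter (1,3), '.' pass, move up to (0,3)
Step 9: enter (0,3), '.' pass, move up to (-1,3)
Step 10: at (-1,3) — EXIT via top edge, pos 3
Distinct cells visited: 9 (path length 9)

Answer: 9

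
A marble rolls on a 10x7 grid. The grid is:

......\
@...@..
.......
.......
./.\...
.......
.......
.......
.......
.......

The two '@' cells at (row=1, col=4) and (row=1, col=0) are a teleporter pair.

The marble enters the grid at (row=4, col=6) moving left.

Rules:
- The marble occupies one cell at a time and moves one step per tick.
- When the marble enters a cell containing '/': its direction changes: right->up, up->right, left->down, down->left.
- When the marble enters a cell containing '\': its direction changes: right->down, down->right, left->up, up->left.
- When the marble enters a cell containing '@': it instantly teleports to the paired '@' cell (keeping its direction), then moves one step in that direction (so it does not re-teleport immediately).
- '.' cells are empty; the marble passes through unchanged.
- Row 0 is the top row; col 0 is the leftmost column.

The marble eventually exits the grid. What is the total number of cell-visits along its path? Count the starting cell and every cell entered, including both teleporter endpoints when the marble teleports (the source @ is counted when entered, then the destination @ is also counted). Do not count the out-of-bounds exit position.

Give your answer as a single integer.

Answer: 8

Derivation:
Step 1: enter (4,6), '.' pass, move left to (4,5)
Step 2: enter (4,5), '.' pass, move left to (4,4)
Step 3: enter (4,4), '.' pass, move left to (4,3)
Step 4: enter (4,3), '\' deflects left->up, move up to (3,3)
Step 5: enter (3,3), '.' pass, move up to (2,3)
Step 6: enter (2,3), '.' pass, move up to (1,3)
Step 7: enter (1,3), '.' pass, move up to (0,3)
Step 8: enter (0,3), '.' pass, move up to (-1,3)
Step 9: at (-1,3) — EXIT via top edge, pos 3
Path length (cell visits): 8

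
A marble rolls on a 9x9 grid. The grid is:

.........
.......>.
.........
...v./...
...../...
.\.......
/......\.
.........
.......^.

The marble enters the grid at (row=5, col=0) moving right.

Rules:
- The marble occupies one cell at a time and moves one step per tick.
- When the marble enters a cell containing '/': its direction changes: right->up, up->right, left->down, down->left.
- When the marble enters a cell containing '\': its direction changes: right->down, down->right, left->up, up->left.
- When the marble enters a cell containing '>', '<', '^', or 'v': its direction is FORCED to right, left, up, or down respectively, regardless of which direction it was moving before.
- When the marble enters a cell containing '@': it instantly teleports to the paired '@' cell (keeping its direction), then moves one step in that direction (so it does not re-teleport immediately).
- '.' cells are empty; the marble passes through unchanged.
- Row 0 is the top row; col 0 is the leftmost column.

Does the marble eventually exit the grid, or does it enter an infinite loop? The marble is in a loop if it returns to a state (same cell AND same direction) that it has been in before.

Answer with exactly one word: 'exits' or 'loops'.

Step 1: enter (5,0), '.' pass, move right to (5,1)
Step 2: enter (5,1), '\' deflects right->down, move down to (6,1)
Step 3: enter (6,1), '.' pass, move down to (7,1)
Step 4: enter (7,1), '.' pass, move down to (8,1)
Step 5: enter (8,1), '.' pass, move down to (9,1)
Step 6: at (9,1) — EXIT via bottom edge, pos 1

Answer: exits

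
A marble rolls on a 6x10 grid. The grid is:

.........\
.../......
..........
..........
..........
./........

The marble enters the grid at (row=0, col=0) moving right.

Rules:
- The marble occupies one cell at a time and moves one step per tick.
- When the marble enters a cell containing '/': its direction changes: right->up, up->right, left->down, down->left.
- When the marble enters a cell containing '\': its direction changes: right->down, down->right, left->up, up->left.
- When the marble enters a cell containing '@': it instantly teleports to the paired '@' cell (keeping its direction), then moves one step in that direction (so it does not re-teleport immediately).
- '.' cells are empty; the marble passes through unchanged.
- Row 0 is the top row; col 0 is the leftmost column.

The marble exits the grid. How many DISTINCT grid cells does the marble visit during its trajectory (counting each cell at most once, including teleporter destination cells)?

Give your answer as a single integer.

Step 1: enter (0,0), '.' pass, move right to (0,1)
Step 2: enter (0,1), '.' pass, move right to (0,2)
Step 3: enter (0,2), '.' pass, move right to (0,3)
Step 4: enter (0,3), '.' pass, move right to (0,4)
Step 5: enter (0,4), '.' pass, move right to (0,5)
Step 6: enter (0,5), '.' pass, move right to (0,6)
Step 7: enter (0,6), '.' pass, move right to (0,7)
Step 8: enter (0,7), '.' pass, move right to (0,8)
Step 9: enter (0,8), '.' pass, move right to (0,9)
Step 10: enter (0,9), '\' deflects right->down, move down to (1,9)
Step 11: enter (1,9), '.' pass, move down to (2,9)
Step 12: enter (2,9), '.' pass, move down to (3,9)
Step 13: enter (3,9), '.' pass, move down to (4,9)
Step 14: enter (4,9), '.' pass, move down to (5,9)
Step 15: enter (5,9), '.' pass, move down to (6,9)
Step 16: at (6,9) — EXIT via bottom edge, pos 9
Distinct cells visited: 15 (path length 15)

Answer: 15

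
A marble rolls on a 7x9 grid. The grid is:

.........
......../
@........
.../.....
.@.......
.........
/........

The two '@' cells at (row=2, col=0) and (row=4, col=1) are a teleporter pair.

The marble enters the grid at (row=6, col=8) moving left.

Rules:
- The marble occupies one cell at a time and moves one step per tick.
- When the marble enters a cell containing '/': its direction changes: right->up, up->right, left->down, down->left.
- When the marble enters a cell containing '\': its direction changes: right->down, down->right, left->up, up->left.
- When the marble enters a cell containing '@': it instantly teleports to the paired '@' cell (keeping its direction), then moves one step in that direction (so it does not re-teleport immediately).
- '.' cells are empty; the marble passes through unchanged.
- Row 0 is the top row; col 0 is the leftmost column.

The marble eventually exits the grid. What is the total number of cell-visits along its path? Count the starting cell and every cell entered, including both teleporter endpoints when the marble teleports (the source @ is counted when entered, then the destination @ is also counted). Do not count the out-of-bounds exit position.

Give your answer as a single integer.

Step 1: enter (6,8), '.' pass, move left to (6,7)
Step 2: enter (6,7), '.' pass, move left to (6,6)
Step 3: enter (6,6), '.' pass, move left to (6,5)
Step 4: enter (6,5), '.' pass, move left to (6,4)
Step 5: enter (6,4), '.' pass, move left to (6,3)
Step 6: enter (6,3), '.' pass, move left to (6,2)
Step 7: enter (6,2), '.' pass, move left to (6,1)
Step 8: enter (6,1), '.' pass, move left to (6,0)
Step 9: enter (6,0), '/' deflects left->down, move down to (7,0)
Step 10: at (7,0) — EXIT via bottom edge, pos 0
Path length (cell visits): 9

Answer: 9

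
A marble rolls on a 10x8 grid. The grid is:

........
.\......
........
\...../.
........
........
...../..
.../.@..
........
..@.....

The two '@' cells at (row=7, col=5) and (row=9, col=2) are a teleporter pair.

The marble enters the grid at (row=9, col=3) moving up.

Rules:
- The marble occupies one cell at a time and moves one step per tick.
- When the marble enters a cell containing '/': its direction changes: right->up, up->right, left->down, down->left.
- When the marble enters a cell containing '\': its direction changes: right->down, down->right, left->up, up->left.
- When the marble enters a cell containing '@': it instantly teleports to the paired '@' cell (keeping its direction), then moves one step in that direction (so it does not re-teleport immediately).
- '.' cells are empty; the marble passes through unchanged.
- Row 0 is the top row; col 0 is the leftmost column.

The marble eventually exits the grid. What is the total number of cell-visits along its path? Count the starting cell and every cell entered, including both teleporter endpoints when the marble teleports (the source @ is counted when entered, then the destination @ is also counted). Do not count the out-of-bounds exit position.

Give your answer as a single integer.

Step 1: enter (9,3), '.' pass, move up to (8,3)
Step 2: enter (8,3), '.' pass, move up to (7,3)
Step 3: enter (7,3), '/' deflects up->right, move right to (7,4)
Step 4: enter (7,4), '.' pass, move right to (7,5)
Step 5: enter (7,5), '@' teleport (7,5)->(9,2), also enter (9,2), move right to (9,3)
Step 6: enter (9,3), '.' pass, move right to (9,4)
Step 7: enter (9,4), '.' pass, move right to (9,5)
Step 8: enter (9,5), '.' pass, move right to (9,6)
Step 9: enter (9,6), '.' pass, move right to (9,7)
Step 10: enter (9,7), '.' pass, move right to (9,8)
Step 11: at (9,8) — EXIT via right edge, pos 9
Path length (cell visits): 11

Answer: 11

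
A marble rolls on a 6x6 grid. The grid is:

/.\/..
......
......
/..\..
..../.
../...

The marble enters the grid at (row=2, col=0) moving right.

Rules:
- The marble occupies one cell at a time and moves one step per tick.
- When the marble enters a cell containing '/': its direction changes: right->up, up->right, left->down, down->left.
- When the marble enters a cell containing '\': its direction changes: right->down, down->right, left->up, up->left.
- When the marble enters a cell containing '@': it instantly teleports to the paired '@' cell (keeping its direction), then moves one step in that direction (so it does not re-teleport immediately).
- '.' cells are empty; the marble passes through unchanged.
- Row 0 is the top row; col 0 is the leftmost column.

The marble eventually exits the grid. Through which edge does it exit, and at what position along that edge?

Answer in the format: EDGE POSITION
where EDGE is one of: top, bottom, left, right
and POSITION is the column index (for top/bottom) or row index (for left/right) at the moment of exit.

Answer: right 2

Derivation:
Step 1: enter (2,0), '.' pass, move right to (2,1)
Step 2: enter (2,1), '.' pass, move right to (2,2)
Step 3: enter (2,2), '.' pass, move right to (2,3)
Step 4: enter (2,3), '.' pass, move right to (2,4)
Step 5: enter (2,4), '.' pass, move right to (2,5)
Step 6: enter (2,5), '.' pass, move right to (2,6)
Step 7: at (2,6) — EXIT via right edge, pos 2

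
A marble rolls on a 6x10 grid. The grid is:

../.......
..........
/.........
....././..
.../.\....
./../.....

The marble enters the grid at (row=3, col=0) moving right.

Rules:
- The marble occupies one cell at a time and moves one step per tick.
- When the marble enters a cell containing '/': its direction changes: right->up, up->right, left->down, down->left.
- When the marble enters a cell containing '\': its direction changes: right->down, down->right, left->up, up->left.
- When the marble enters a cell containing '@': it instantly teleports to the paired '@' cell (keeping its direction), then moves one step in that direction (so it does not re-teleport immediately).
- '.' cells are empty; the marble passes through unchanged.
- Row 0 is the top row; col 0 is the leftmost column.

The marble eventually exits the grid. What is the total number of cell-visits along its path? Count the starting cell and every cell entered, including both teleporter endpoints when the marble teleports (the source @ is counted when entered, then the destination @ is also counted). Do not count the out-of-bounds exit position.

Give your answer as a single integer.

Step 1: enter (3,0), '.' pass, move right to (3,1)
Step 2: enter (3,1), '.' pass, move right to (3,2)
Step 3: enter (3,2), '.' pass, move right to (3,3)
Step 4: enter (3,3), '.' pass, move right to (3,4)
Step 5: enter (3,4), '.' pass, move right to (3,5)
Step 6: enter (3,5), '/' deflects right->up, move up to (2,5)
Step 7: enter (2,5), '.' pass, move up to (1,5)
Step 8: enter (1,5), '.' pass, move up to (0,5)
Step 9: enter (0,5), '.' pass, move up to (-1,5)
Step 10: at (-1,5) — EXIT via top edge, pos 5
Path length (cell visits): 9

Answer: 9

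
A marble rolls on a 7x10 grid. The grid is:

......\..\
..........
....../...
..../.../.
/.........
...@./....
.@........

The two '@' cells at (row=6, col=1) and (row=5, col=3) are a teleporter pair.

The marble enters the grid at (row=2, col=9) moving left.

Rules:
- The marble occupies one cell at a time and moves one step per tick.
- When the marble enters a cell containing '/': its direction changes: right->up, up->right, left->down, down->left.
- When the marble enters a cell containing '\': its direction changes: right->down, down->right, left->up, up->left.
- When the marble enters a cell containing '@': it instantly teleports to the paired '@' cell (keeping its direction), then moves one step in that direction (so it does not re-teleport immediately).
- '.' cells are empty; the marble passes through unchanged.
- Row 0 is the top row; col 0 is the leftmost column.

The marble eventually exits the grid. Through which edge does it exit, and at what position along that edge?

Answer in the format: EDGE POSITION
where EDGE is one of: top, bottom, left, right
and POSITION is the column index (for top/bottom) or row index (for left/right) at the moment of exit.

Answer: bottom 6

Derivation:
Step 1: enter (2,9), '.' pass, move left to (2,8)
Step 2: enter (2,8), '.' pass, move left to (2,7)
Step 3: enter (2,7), '.' pass, move left to (2,6)
Step 4: enter (2,6), '/' deflects left->down, move down to (3,6)
Step 5: enter (3,6), '.' pass, move down to (4,6)
Step 6: enter (4,6), '.' pass, move down to (5,6)
Step 7: enter (5,6), '.' pass, move down to (6,6)
Step 8: enter (6,6), '.' pass, move down to (7,6)
Step 9: at (7,6) — EXIT via bottom edge, pos 6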